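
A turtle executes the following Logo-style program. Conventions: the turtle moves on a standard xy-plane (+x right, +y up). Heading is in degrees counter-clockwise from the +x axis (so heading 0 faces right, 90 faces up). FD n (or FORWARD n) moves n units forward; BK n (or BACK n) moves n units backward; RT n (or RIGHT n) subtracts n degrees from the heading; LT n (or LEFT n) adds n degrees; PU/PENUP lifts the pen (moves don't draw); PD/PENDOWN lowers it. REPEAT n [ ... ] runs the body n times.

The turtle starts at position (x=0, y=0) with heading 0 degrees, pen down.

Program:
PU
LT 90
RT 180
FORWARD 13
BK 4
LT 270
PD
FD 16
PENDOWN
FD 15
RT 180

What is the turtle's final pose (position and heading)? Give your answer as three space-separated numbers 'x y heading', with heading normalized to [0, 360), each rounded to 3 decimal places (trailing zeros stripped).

Answer: -31 -9 0

Derivation:
Executing turtle program step by step:
Start: pos=(0,0), heading=0, pen down
PU: pen up
LT 90: heading 0 -> 90
RT 180: heading 90 -> 270
FD 13: (0,0) -> (0,-13) [heading=270, move]
BK 4: (0,-13) -> (0,-9) [heading=270, move]
LT 270: heading 270 -> 180
PD: pen down
FD 16: (0,-9) -> (-16,-9) [heading=180, draw]
PD: pen down
FD 15: (-16,-9) -> (-31,-9) [heading=180, draw]
RT 180: heading 180 -> 0
Final: pos=(-31,-9), heading=0, 2 segment(s) drawn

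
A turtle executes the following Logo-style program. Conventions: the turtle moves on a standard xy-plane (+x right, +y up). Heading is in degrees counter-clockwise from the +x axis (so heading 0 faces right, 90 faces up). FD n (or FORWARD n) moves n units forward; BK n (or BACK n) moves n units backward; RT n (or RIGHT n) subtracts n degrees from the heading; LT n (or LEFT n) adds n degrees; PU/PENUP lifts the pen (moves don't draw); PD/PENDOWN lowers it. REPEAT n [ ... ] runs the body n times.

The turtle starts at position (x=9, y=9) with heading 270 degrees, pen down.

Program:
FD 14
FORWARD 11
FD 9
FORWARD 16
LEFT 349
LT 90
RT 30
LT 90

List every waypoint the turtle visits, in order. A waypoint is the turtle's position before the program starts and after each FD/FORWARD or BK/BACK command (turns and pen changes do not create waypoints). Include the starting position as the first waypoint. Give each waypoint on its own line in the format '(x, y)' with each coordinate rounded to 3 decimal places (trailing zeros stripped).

Answer: (9, 9)
(9, -5)
(9, -16)
(9, -25)
(9, -41)

Derivation:
Executing turtle program step by step:
Start: pos=(9,9), heading=270, pen down
FD 14: (9,9) -> (9,-5) [heading=270, draw]
FD 11: (9,-5) -> (9,-16) [heading=270, draw]
FD 9: (9,-16) -> (9,-25) [heading=270, draw]
FD 16: (9,-25) -> (9,-41) [heading=270, draw]
LT 349: heading 270 -> 259
LT 90: heading 259 -> 349
RT 30: heading 349 -> 319
LT 90: heading 319 -> 49
Final: pos=(9,-41), heading=49, 4 segment(s) drawn
Waypoints (5 total):
(9, 9)
(9, -5)
(9, -16)
(9, -25)
(9, -41)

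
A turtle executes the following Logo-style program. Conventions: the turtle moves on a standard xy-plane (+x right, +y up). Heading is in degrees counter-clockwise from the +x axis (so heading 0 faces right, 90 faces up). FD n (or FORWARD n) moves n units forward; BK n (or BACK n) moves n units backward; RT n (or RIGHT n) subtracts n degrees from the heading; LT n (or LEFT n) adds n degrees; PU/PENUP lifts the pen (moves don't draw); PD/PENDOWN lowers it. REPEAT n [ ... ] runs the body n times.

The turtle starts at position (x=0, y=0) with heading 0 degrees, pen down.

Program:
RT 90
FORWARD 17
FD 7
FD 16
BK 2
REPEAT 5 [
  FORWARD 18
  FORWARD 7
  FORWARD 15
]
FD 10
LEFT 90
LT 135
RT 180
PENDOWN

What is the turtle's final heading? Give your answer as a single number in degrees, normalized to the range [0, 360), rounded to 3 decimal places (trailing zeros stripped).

Answer: 315

Derivation:
Executing turtle program step by step:
Start: pos=(0,0), heading=0, pen down
RT 90: heading 0 -> 270
FD 17: (0,0) -> (0,-17) [heading=270, draw]
FD 7: (0,-17) -> (0,-24) [heading=270, draw]
FD 16: (0,-24) -> (0,-40) [heading=270, draw]
BK 2: (0,-40) -> (0,-38) [heading=270, draw]
REPEAT 5 [
  -- iteration 1/5 --
  FD 18: (0,-38) -> (0,-56) [heading=270, draw]
  FD 7: (0,-56) -> (0,-63) [heading=270, draw]
  FD 15: (0,-63) -> (0,-78) [heading=270, draw]
  -- iteration 2/5 --
  FD 18: (0,-78) -> (0,-96) [heading=270, draw]
  FD 7: (0,-96) -> (0,-103) [heading=270, draw]
  FD 15: (0,-103) -> (0,-118) [heading=270, draw]
  -- iteration 3/5 --
  FD 18: (0,-118) -> (0,-136) [heading=270, draw]
  FD 7: (0,-136) -> (0,-143) [heading=270, draw]
  FD 15: (0,-143) -> (0,-158) [heading=270, draw]
  -- iteration 4/5 --
  FD 18: (0,-158) -> (0,-176) [heading=270, draw]
  FD 7: (0,-176) -> (0,-183) [heading=270, draw]
  FD 15: (0,-183) -> (0,-198) [heading=270, draw]
  -- iteration 5/5 --
  FD 18: (0,-198) -> (0,-216) [heading=270, draw]
  FD 7: (0,-216) -> (0,-223) [heading=270, draw]
  FD 15: (0,-223) -> (0,-238) [heading=270, draw]
]
FD 10: (0,-238) -> (0,-248) [heading=270, draw]
LT 90: heading 270 -> 0
LT 135: heading 0 -> 135
RT 180: heading 135 -> 315
PD: pen down
Final: pos=(0,-248), heading=315, 20 segment(s) drawn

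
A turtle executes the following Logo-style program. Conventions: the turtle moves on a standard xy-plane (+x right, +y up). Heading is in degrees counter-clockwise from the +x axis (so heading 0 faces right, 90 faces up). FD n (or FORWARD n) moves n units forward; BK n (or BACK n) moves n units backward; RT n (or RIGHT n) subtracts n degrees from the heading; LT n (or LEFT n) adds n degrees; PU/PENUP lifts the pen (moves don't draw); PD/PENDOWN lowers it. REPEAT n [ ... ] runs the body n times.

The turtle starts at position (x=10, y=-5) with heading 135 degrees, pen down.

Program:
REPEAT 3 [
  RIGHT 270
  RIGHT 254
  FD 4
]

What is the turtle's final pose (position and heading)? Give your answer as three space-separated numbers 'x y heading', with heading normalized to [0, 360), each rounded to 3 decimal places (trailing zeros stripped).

Executing turtle program step by step:
Start: pos=(10,-5), heading=135, pen down
REPEAT 3 [
  -- iteration 1/3 --
  RT 270: heading 135 -> 225
  RT 254: heading 225 -> 331
  FD 4: (10,-5) -> (13.498,-6.939) [heading=331, draw]
  -- iteration 2/3 --
  RT 270: heading 331 -> 61
  RT 254: heading 61 -> 167
  FD 4: (13.498,-6.939) -> (9.601,-6.039) [heading=167, draw]
  -- iteration 3/3 --
  RT 270: heading 167 -> 257
  RT 254: heading 257 -> 3
  FD 4: (9.601,-6.039) -> (13.596,-5.83) [heading=3, draw]
]
Final: pos=(13.596,-5.83), heading=3, 3 segment(s) drawn

Answer: 13.596 -5.83 3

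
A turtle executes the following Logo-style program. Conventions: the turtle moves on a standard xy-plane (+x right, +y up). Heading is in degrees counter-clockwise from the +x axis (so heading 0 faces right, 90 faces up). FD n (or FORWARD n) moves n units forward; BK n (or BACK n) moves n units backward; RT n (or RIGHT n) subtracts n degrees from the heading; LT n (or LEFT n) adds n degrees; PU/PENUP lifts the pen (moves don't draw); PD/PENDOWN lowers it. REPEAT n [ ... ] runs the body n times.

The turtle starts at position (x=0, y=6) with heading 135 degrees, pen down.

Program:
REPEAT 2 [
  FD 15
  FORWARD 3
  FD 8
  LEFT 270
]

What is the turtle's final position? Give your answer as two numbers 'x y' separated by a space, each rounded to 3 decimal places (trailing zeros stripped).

Executing turtle program step by step:
Start: pos=(0,6), heading=135, pen down
REPEAT 2 [
  -- iteration 1/2 --
  FD 15: (0,6) -> (-10.607,16.607) [heading=135, draw]
  FD 3: (-10.607,16.607) -> (-12.728,18.728) [heading=135, draw]
  FD 8: (-12.728,18.728) -> (-18.385,24.385) [heading=135, draw]
  LT 270: heading 135 -> 45
  -- iteration 2/2 --
  FD 15: (-18.385,24.385) -> (-7.778,34.991) [heading=45, draw]
  FD 3: (-7.778,34.991) -> (-5.657,37.113) [heading=45, draw]
  FD 8: (-5.657,37.113) -> (0,42.77) [heading=45, draw]
  LT 270: heading 45 -> 315
]
Final: pos=(0,42.77), heading=315, 6 segment(s) drawn

Answer: 0 42.77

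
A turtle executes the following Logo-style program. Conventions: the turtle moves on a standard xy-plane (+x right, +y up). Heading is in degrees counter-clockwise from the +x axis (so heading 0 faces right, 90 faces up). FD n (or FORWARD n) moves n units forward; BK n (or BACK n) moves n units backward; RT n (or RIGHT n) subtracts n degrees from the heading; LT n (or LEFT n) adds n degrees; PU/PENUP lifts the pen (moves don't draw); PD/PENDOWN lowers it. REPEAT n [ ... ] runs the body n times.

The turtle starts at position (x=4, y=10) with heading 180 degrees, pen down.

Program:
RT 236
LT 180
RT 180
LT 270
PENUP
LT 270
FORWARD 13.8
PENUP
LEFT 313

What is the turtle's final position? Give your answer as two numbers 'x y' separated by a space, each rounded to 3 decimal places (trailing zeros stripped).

Executing turtle program step by step:
Start: pos=(4,10), heading=180, pen down
RT 236: heading 180 -> 304
LT 180: heading 304 -> 124
RT 180: heading 124 -> 304
LT 270: heading 304 -> 214
PU: pen up
LT 270: heading 214 -> 124
FD 13.8: (4,10) -> (-3.717,21.441) [heading=124, move]
PU: pen up
LT 313: heading 124 -> 77
Final: pos=(-3.717,21.441), heading=77, 0 segment(s) drawn

Answer: -3.717 21.441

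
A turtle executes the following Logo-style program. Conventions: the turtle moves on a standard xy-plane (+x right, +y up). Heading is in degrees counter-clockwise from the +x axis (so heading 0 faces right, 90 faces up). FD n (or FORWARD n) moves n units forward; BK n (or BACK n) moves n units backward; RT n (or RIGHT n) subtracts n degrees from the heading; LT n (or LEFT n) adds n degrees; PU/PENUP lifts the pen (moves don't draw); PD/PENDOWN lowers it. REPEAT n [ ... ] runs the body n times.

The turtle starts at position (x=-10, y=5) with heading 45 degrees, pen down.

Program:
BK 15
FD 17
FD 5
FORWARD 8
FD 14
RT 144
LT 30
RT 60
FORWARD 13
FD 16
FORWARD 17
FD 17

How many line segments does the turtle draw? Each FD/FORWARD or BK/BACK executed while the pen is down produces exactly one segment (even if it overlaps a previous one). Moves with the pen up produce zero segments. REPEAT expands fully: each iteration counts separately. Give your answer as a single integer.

Answer: 9

Derivation:
Executing turtle program step by step:
Start: pos=(-10,5), heading=45, pen down
BK 15: (-10,5) -> (-20.607,-5.607) [heading=45, draw]
FD 17: (-20.607,-5.607) -> (-8.586,6.414) [heading=45, draw]
FD 5: (-8.586,6.414) -> (-5.05,9.95) [heading=45, draw]
FD 8: (-5.05,9.95) -> (0.607,15.607) [heading=45, draw]
FD 14: (0.607,15.607) -> (10.506,25.506) [heading=45, draw]
RT 144: heading 45 -> 261
LT 30: heading 261 -> 291
RT 60: heading 291 -> 231
FD 13: (10.506,25.506) -> (2.325,15.403) [heading=231, draw]
FD 16: (2.325,15.403) -> (-7.744,2.969) [heading=231, draw]
FD 17: (-7.744,2.969) -> (-18.443,-10.243) [heading=231, draw]
FD 17: (-18.443,-10.243) -> (-29.141,-23.454) [heading=231, draw]
Final: pos=(-29.141,-23.454), heading=231, 9 segment(s) drawn
Segments drawn: 9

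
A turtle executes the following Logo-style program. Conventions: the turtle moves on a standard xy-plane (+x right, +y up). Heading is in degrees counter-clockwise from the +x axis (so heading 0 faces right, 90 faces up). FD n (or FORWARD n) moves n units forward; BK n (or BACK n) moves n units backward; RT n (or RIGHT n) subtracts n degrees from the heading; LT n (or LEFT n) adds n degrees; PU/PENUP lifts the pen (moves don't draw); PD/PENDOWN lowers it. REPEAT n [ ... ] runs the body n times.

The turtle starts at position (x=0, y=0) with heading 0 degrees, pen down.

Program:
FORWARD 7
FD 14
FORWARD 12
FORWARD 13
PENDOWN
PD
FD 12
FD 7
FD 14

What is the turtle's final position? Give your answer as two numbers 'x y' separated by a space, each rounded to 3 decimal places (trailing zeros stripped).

Executing turtle program step by step:
Start: pos=(0,0), heading=0, pen down
FD 7: (0,0) -> (7,0) [heading=0, draw]
FD 14: (7,0) -> (21,0) [heading=0, draw]
FD 12: (21,0) -> (33,0) [heading=0, draw]
FD 13: (33,0) -> (46,0) [heading=0, draw]
PD: pen down
PD: pen down
FD 12: (46,0) -> (58,0) [heading=0, draw]
FD 7: (58,0) -> (65,0) [heading=0, draw]
FD 14: (65,0) -> (79,0) [heading=0, draw]
Final: pos=(79,0), heading=0, 7 segment(s) drawn

Answer: 79 0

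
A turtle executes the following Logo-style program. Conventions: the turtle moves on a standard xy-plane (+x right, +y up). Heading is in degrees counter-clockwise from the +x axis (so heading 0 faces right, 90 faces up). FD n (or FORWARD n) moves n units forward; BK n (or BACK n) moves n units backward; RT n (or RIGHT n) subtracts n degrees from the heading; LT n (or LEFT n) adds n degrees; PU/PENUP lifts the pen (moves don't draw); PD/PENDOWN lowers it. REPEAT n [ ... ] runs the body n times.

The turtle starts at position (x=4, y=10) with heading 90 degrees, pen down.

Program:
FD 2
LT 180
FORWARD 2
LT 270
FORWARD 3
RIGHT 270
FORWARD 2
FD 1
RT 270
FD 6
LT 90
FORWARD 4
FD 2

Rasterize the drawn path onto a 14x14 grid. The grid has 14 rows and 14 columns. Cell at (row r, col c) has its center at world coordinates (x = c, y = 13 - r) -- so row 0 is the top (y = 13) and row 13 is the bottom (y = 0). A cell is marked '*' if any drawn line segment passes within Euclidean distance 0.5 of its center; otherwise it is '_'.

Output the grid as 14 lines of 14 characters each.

Segment 0: (4,10) -> (4,12)
Segment 1: (4,12) -> (4,10)
Segment 2: (4,10) -> (1,10)
Segment 3: (1,10) -> (1,8)
Segment 4: (1,8) -> (1,7)
Segment 5: (1,7) -> (7,7)
Segment 6: (7,7) -> (7,11)
Segment 7: (7,11) -> (7,13)

Answer: _______*______
____*__*______
____*__*______
_****__*______
_*_____*______
_*_____*______
_*******______
______________
______________
______________
______________
______________
______________
______________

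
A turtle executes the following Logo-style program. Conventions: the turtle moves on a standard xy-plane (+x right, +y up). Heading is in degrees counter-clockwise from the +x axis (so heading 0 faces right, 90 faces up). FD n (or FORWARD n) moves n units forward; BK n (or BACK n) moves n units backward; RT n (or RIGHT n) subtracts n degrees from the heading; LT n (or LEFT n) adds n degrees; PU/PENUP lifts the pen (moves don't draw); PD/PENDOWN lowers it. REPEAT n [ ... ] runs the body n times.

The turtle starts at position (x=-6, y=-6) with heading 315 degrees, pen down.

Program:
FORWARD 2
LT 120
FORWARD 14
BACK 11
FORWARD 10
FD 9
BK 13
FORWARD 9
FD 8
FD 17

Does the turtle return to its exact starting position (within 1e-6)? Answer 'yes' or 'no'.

Answer: no

Derivation:
Executing turtle program step by step:
Start: pos=(-6,-6), heading=315, pen down
FD 2: (-6,-6) -> (-4.586,-7.414) [heading=315, draw]
LT 120: heading 315 -> 75
FD 14: (-4.586,-7.414) -> (-0.962,6.109) [heading=75, draw]
BK 11: (-0.962,6.109) -> (-3.809,-4.516) [heading=75, draw]
FD 10: (-3.809,-4.516) -> (-1.221,5.143) [heading=75, draw]
FD 9: (-1.221,5.143) -> (1.108,13.836) [heading=75, draw]
BK 13: (1.108,13.836) -> (-2.256,1.279) [heading=75, draw]
FD 9: (-2.256,1.279) -> (0.073,9.972) [heading=75, draw]
FD 8: (0.073,9.972) -> (2.144,17.7) [heading=75, draw]
FD 17: (2.144,17.7) -> (6.543,34.121) [heading=75, draw]
Final: pos=(6.543,34.121), heading=75, 9 segment(s) drawn

Start position: (-6, -6)
Final position: (6.543, 34.121)
Distance = 42.036; >= 1e-6 -> NOT closed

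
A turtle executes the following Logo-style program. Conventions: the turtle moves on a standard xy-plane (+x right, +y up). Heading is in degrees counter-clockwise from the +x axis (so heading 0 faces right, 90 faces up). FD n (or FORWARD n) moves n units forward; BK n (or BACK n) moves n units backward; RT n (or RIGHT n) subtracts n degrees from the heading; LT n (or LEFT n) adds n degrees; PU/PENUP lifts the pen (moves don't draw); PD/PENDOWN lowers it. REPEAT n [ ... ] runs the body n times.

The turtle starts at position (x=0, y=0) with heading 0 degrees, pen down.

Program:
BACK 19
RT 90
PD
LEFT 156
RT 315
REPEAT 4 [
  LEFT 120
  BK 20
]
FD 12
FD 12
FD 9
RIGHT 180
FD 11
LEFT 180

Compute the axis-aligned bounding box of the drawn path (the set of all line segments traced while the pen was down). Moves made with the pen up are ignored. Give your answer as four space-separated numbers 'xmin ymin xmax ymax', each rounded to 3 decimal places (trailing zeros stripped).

Answer: -27.181 -10.103 0 18.672

Derivation:
Executing turtle program step by step:
Start: pos=(0,0), heading=0, pen down
BK 19: (0,0) -> (-19,0) [heading=0, draw]
RT 90: heading 0 -> 270
PD: pen down
LT 156: heading 270 -> 66
RT 315: heading 66 -> 111
REPEAT 4 [
  -- iteration 1/4 --
  LT 120: heading 111 -> 231
  BK 20: (-19,0) -> (-6.414,15.543) [heading=231, draw]
  -- iteration 2/4 --
  LT 120: heading 231 -> 351
  BK 20: (-6.414,15.543) -> (-26.167,18.672) [heading=351, draw]
  -- iteration 3/4 --
  LT 120: heading 351 -> 111
  BK 20: (-26.167,18.672) -> (-19,0) [heading=111, draw]
  -- iteration 4/4 --
  LT 120: heading 111 -> 231
  BK 20: (-19,0) -> (-6.414,15.543) [heading=231, draw]
]
FD 12: (-6.414,15.543) -> (-13.965,6.217) [heading=231, draw]
FD 12: (-13.965,6.217) -> (-21.517,-3.109) [heading=231, draw]
FD 9: (-21.517,-3.109) -> (-27.181,-10.103) [heading=231, draw]
RT 180: heading 231 -> 51
FD 11: (-27.181,-10.103) -> (-20.259,-1.554) [heading=51, draw]
LT 180: heading 51 -> 231
Final: pos=(-20.259,-1.554), heading=231, 9 segment(s) drawn

Segment endpoints: x in {-27.181, -26.167, -21.517, -20.259, -19, -19, -13.965, -6.414, -6.414, 0}, y in {-10.103, -3.109, -1.554, 0, 0, 6.217, 15.543, 15.543, 18.672}
xmin=-27.181, ymin=-10.103, xmax=0, ymax=18.672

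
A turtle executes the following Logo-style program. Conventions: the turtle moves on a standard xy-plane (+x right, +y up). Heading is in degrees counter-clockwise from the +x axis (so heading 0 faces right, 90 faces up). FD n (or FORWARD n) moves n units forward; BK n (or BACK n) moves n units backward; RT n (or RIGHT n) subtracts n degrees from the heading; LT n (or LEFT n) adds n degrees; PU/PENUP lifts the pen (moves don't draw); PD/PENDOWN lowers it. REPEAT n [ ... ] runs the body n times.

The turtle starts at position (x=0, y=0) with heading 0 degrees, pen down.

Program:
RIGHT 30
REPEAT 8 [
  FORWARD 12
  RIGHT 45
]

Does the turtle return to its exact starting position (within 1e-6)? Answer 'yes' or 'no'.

Executing turtle program step by step:
Start: pos=(0,0), heading=0, pen down
RT 30: heading 0 -> 330
REPEAT 8 [
  -- iteration 1/8 --
  FD 12: (0,0) -> (10.392,-6) [heading=330, draw]
  RT 45: heading 330 -> 285
  -- iteration 2/8 --
  FD 12: (10.392,-6) -> (13.498,-17.591) [heading=285, draw]
  RT 45: heading 285 -> 240
  -- iteration 3/8 --
  FD 12: (13.498,-17.591) -> (7.498,-27.983) [heading=240, draw]
  RT 45: heading 240 -> 195
  -- iteration 4/8 --
  FD 12: (7.498,-27.983) -> (-4.093,-31.089) [heading=195, draw]
  RT 45: heading 195 -> 150
  -- iteration 5/8 --
  FD 12: (-4.093,-31.089) -> (-14.485,-25.089) [heading=150, draw]
  RT 45: heading 150 -> 105
  -- iteration 6/8 --
  FD 12: (-14.485,-25.089) -> (-17.591,-13.498) [heading=105, draw]
  RT 45: heading 105 -> 60
  -- iteration 7/8 --
  FD 12: (-17.591,-13.498) -> (-11.591,-3.106) [heading=60, draw]
  RT 45: heading 60 -> 15
  -- iteration 8/8 --
  FD 12: (-11.591,-3.106) -> (0,0) [heading=15, draw]
  RT 45: heading 15 -> 330
]
Final: pos=(0,0), heading=330, 8 segment(s) drawn

Start position: (0, 0)
Final position: (0, 0)
Distance = 0; < 1e-6 -> CLOSED

Answer: yes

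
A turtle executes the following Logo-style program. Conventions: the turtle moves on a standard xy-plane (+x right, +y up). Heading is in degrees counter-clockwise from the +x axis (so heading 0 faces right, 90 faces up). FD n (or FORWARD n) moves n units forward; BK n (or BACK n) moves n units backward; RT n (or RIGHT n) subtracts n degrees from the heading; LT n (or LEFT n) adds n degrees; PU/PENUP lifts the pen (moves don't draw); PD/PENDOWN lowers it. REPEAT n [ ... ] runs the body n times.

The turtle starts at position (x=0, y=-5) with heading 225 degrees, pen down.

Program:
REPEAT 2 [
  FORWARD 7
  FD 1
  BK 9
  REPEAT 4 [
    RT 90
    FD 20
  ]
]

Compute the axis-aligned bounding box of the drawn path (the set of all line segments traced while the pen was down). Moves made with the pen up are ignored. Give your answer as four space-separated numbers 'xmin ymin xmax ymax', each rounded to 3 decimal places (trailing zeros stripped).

Answer: -13.435 -10.657 15.556 24.698

Derivation:
Executing turtle program step by step:
Start: pos=(0,-5), heading=225, pen down
REPEAT 2 [
  -- iteration 1/2 --
  FD 7: (0,-5) -> (-4.95,-9.95) [heading=225, draw]
  FD 1: (-4.95,-9.95) -> (-5.657,-10.657) [heading=225, draw]
  BK 9: (-5.657,-10.657) -> (0.707,-4.293) [heading=225, draw]
  REPEAT 4 [
    -- iteration 1/4 --
    RT 90: heading 225 -> 135
    FD 20: (0.707,-4.293) -> (-13.435,9.849) [heading=135, draw]
    -- iteration 2/4 --
    RT 90: heading 135 -> 45
    FD 20: (-13.435,9.849) -> (0.707,23.991) [heading=45, draw]
    -- iteration 3/4 --
    RT 90: heading 45 -> 315
    FD 20: (0.707,23.991) -> (14.849,9.849) [heading=315, draw]
    -- iteration 4/4 --
    RT 90: heading 315 -> 225
    FD 20: (14.849,9.849) -> (0.707,-4.293) [heading=225, draw]
  ]
  -- iteration 2/2 --
  FD 7: (0.707,-4.293) -> (-4.243,-9.243) [heading=225, draw]
  FD 1: (-4.243,-9.243) -> (-4.95,-9.95) [heading=225, draw]
  BK 9: (-4.95,-9.95) -> (1.414,-3.586) [heading=225, draw]
  REPEAT 4 [
    -- iteration 1/4 --
    RT 90: heading 225 -> 135
    FD 20: (1.414,-3.586) -> (-12.728,10.556) [heading=135, draw]
    -- iteration 2/4 --
    RT 90: heading 135 -> 45
    FD 20: (-12.728,10.556) -> (1.414,24.698) [heading=45, draw]
    -- iteration 3/4 --
    RT 90: heading 45 -> 315
    FD 20: (1.414,24.698) -> (15.556,10.556) [heading=315, draw]
    -- iteration 4/4 --
    RT 90: heading 315 -> 225
    FD 20: (15.556,10.556) -> (1.414,-3.586) [heading=225, draw]
  ]
]
Final: pos=(1.414,-3.586), heading=225, 14 segment(s) drawn

Segment endpoints: x in {-13.435, -12.728, -5.657, -4.95, -4.95, -4.243, 0, 0.707, 0.707, 0.707, 1.414, 1.414, 1.414, 14.849, 15.556}, y in {-10.657, -9.95, -9.243, -5, -4.293, -3.586, -3.586, 9.849, 10.556, 10.556, 23.991, 24.698}
xmin=-13.435, ymin=-10.657, xmax=15.556, ymax=24.698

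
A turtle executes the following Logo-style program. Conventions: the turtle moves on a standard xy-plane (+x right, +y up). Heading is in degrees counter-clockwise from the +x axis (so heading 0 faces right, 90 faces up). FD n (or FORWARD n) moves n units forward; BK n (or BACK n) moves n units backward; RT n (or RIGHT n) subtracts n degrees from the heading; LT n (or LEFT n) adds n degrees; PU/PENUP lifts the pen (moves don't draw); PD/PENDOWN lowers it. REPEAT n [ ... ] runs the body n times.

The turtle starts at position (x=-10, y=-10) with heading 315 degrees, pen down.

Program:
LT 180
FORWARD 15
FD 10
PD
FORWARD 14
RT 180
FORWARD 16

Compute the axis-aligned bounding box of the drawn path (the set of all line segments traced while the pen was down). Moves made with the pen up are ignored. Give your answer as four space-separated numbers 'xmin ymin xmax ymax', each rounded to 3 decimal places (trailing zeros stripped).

Executing turtle program step by step:
Start: pos=(-10,-10), heading=315, pen down
LT 180: heading 315 -> 135
FD 15: (-10,-10) -> (-20.607,0.607) [heading=135, draw]
FD 10: (-20.607,0.607) -> (-27.678,7.678) [heading=135, draw]
PD: pen down
FD 14: (-27.678,7.678) -> (-37.577,17.577) [heading=135, draw]
RT 180: heading 135 -> 315
FD 16: (-37.577,17.577) -> (-26.263,6.263) [heading=315, draw]
Final: pos=(-26.263,6.263), heading=315, 4 segment(s) drawn

Segment endpoints: x in {-37.577, -27.678, -26.263, -20.607, -10}, y in {-10, 0.607, 6.263, 7.678, 17.577}
xmin=-37.577, ymin=-10, xmax=-10, ymax=17.577

Answer: -37.577 -10 -10 17.577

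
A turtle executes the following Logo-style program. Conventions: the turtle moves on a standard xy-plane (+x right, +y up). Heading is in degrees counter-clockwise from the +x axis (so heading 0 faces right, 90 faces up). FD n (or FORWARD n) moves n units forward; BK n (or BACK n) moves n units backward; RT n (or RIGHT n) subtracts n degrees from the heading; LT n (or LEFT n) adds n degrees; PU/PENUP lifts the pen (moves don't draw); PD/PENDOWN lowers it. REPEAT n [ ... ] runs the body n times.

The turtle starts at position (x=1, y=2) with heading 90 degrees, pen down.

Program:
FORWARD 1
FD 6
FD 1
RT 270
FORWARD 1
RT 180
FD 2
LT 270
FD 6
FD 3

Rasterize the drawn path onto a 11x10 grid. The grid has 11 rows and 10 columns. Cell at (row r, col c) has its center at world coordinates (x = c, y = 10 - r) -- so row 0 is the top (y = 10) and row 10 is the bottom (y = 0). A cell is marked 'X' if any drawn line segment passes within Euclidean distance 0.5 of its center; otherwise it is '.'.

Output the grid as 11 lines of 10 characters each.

Answer: XXX.......
.XX.......
.XX.......
.XX.......
.XX.......
.XX.......
.XX.......
.XX.......
.XX.......
..X.......
..........

Derivation:
Segment 0: (1,2) -> (1,3)
Segment 1: (1,3) -> (1,9)
Segment 2: (1,9) -> (1,10)
Segment 3: (1,10) -> (0,10)
Segment 4: (0,10) -> (2,10)
Segment 5: (2,10) -> (2,4)
Segment 6: (2,4) -> (2,1)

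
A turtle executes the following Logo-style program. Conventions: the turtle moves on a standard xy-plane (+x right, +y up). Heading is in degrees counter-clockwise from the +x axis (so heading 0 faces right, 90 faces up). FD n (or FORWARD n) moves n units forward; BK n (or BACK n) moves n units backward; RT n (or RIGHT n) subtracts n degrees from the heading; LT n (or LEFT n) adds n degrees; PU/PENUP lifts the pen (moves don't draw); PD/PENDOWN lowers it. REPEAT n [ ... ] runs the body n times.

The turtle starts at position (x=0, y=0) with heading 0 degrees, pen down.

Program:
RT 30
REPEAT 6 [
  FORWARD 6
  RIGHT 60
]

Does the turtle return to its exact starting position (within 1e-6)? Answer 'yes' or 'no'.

Executing turtle program step by step:
Start: pos=(0,0), heading=0, pen down
RT 30: heading 0 -> 330
REPEAT 6 [
  -- iteration 1/6 --
  FD 6: (0,0) -> (5.196,-3) [heading=330, draw]
  RT 60: heading 330 -> 270
  -- iteration 2/6 --
  FD 6: (5.196,-3) -> (5.196,-9) [heading=270, draw]
  RT 60: heading 270 -> 210
  -- iteration 3/6 --
  FD 6: (5.196,-9) -> (0,-12) [heading=210, draw]
  RT 60: heading 210 -> 150
  -- iteration 4/6 --
  FD 6: (0,-12) -> (-5.196,-9) [heading=150, draw]
  RT 60: heading 150 -> 90
  -- iteration 5/6 --
  FD 6: (-5.196,-9) -> (-5.196,-3) [heading=90, draw]
  RT 60: heading 90 -> 30
  -- iteration 6/6 --
  FD 6: (-5.196,-3) -> (0,0) [heading=30, draw]
  RT 60: heading 30 -> 330
]
Final: pos=(0,0), heading=330, 6 segment(s) drawn

Start position: (0, 0)
Final position: (0, 0)
Distance = 0; < 1e-6 -> CLOSED

Answer: yes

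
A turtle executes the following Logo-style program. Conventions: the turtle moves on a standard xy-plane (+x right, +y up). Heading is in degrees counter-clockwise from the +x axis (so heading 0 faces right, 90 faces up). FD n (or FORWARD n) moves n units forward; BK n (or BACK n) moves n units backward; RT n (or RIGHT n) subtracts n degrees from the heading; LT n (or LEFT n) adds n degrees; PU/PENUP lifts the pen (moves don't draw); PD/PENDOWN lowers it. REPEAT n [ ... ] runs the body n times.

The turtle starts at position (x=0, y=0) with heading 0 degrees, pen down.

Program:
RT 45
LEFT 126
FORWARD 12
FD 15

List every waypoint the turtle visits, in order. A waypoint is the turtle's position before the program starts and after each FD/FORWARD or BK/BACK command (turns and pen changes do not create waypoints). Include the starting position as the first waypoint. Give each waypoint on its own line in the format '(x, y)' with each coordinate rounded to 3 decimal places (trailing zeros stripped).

Executing turtle program step by step:
Start: pos=(0,0), heading=0, pen down
RT 45: heading 0 -> 315
LT 126: heading 315 -> 81
FD 12: (0,0) -> (1.877,11.852) [heading=81, draw]
FD 15: (1.877,11.852) -> (4.224,26.668) [heading=81, draw]
Final: pos=(4.224,26.668), heading=81, 2 segment(s) drawn
Waypoints (3 total):
(0, 0)
(1.877, 11.852)
(4.224, 26.668)

Answer: (0, 0)
(1.877, 11.852)
(4.224, 26.668)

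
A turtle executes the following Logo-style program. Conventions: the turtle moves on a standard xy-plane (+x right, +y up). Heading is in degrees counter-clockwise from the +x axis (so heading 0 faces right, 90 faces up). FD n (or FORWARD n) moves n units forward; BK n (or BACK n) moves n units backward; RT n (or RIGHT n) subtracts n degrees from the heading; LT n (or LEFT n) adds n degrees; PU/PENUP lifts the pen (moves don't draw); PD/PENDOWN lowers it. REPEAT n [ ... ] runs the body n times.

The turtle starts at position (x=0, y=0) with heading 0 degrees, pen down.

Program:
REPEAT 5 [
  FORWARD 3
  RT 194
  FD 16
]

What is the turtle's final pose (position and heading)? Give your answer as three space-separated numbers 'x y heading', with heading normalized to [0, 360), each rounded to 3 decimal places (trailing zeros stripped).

Answer: -7.627 7.673 110

Derivation:
Executing turtle program step by step:
Start: pos=(0,0), heading=0, pen down
REPEAT 5 [
  -- iteration 1/5 --
  FD 3: (0,0) -> (3,0) [heading=0, draw]
  RT 194: heading 0 -> 166
  FD 16: (3,0) -> (-12.525,3.871) [heading=166, draw]
  -- iteration 2/5 --
  FD 3: (-12.525,3.871) -> (-15.436,4.597) [heading=166, draw]
  RT 194: heading 166 -> 332
  FD 16: (-15.436,4.597) -> (-1.308,-2.915) [heading=332, draw]
  -- iteration 3/5 --
  FD 3: (-1.308,-2.915) -> (1.34,-4.323) [heading=332, draw]
  RT 194: heading 332 -> 138
  FD 16: (1.34,-4.323) -> (-10.55,6.383) [heading=138, draw]
  -- iteration 4/5 --
  FD 3: (-10.55,6.383) -> (-12.779,8.39) [heading=138, draw]
  RT 194: heading 138 -> 304
  FD 16: (-12.779,8.39) -> (-3.832,-4.875) [heading=304, draw]
  -- iteration 5/5 --
  FD 3: (-3.832,-4.875) -> (-2.155,-7.362) [heading=304, draw]
  RT 194: heading 304 -> 110
  FD 16: (-2.155,-7.362) -> (-7.627,7.673) [heading=110, draw]
]
Final: pos=(-7.627,7.673), heading=110, 10 segment(s) drawn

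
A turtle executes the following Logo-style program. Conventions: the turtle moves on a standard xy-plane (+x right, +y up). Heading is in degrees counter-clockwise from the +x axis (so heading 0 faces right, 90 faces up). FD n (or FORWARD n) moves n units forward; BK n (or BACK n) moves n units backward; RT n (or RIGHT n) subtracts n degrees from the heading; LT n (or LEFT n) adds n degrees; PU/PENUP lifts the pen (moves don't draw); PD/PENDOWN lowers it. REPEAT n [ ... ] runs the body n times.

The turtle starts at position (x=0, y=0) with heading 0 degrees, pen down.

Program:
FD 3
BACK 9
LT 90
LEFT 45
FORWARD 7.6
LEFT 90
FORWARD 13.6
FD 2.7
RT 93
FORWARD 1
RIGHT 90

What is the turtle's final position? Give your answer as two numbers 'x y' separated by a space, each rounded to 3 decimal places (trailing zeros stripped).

Answer: -23.569 -5.409

Derivation:
Executing turtle program step by step:
Start: pos=(0,0), heading=0, pen down
FD 3: (0,0) -> (3,0) [heading=0, draw]
BK 9: (3,0) -> (-6,0) [heading=0, draw]
LT 90: heading 0 -> 90
LT 45: heading 90 -> 135
FD 7.6: (-6,0) -> (-11.374,5.374) [heading=135, draw]
LT 90: heading 135 -> 225
FD 13.6: (-11.374,5.374) -> (-20.991,-4.243) [heading=225, draw]
FD 2.7: (-20.991,-4.243) -> (-22.9,-6.152) [heading=225, draw]
RT 93: heading 225 -> 132
FD 1: (-22.9,-6.152) -> (-23.569,-5.409) [heading=132, draw]
RT 90: heading 132 -> 42
Final: pos=(-23.569,-5.409), heading=42, 6 segment(s) drawn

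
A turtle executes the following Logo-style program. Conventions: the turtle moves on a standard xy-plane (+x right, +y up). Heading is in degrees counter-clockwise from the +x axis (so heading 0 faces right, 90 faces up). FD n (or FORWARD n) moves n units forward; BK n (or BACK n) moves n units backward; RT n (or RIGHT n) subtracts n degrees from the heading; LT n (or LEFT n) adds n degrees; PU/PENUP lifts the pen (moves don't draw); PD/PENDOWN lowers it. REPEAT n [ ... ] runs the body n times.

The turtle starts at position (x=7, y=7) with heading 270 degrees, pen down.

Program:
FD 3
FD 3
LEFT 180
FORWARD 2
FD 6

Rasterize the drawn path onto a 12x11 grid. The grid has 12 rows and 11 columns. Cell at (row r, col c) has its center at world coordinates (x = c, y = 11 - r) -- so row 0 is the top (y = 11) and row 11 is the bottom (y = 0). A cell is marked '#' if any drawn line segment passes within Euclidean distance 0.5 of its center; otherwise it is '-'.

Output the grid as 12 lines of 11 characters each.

Answer: -----------
-----------
-------#---
-------#---
-------#---
-------#---
-------#---
-------#---
-------#---
-------#---
-------#---
-----------

Derivation:
Segment 0: (7,7) -> (7,4)
Segment 1: (7,4) -> (7,1)
Segment 2: (7,1) -> (7,3)
Segment 3: (7,3) -> (7,9)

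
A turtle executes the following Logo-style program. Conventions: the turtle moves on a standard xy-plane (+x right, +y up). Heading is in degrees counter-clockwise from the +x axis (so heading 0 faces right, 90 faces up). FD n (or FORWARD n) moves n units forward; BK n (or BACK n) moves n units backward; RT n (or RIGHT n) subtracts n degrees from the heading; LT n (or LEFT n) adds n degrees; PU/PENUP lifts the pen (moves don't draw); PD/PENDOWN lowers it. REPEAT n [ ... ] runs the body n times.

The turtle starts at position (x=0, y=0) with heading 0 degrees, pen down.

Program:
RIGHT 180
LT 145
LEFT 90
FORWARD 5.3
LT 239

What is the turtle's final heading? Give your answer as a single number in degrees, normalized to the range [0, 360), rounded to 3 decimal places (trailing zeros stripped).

Executing turtle program step by step:
Start: pos=(0,0), heading=0, pen down
RT 180: heading 0 -> 180
LT 145: heading 180 -> 325
LT 90: heading 325 -> 55
FD 5.3: (0,0) -> (3.04,4.342) [heading=55, draw]
LT 239: heading 55 -> 294
Final: pos=(3.04,4.342), heading=294, 1 segment(s) drawn

Answer: 294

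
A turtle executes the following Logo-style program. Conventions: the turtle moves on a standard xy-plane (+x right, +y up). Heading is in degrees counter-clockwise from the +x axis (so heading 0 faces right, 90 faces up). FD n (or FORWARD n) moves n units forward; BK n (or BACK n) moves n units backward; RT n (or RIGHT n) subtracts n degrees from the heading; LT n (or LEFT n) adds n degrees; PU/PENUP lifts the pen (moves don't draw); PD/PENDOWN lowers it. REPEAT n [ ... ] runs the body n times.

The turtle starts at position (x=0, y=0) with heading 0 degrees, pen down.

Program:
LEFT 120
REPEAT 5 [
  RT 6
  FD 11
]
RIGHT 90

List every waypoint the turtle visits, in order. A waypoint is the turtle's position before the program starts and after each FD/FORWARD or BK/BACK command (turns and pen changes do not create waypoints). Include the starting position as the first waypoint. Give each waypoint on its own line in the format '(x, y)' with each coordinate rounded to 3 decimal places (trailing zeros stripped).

Executing turtle program step by step:
Start: pos=(0,0), heading=0, pen down
LT 120: heading 0 -> 120
REPEAT 5 [
  -- iteration 1/5 --
  RT 6: heading 120 -> 114
  FD 11: (0,0) -> (-4.474,10.049) [heading=114, draw]
  -- iteration 2/5 --
  RT 6: heading 114 -> 108
  FD 11: (-4.474,10.049) -> (-7.873,20.511) [heading=108, draw]
  -- iteration 3/5 --
  RT 6: heading 108 -> 102
  FD 11: (-7.873,20.511) -> (-10.16,31.27) [heading=102, draw]
  -- iteration 4/5 --
  RT 6: heading 102 -> 96
  FD 11: (-10.16,31.27) -> (-11.31,42.21) [heading=96, draw]
  -- iteration 5/5 --
  RT 6: heading 96 -> 90
  FD 11: (-11.31,42.21) -> (-11.31,53.21) [heading=90, draw]
]
RT 90: heading 90 -> 0
Final: pos=(-11.31,53.21), heading=0, 5 segment(s) drawn
Waypoints (6 total):
(0, 0)
(-4.474, 10.049)
(-7.873, 20.511)
(-10.16, 31.27)
(-11.31, 42.21)
(-11.31, 53.21)

Answer: (0, 0)
(-4.474, 10.049)
(-7.873, 20.511)
(-10.16, 31.27)
(-11.31, 42.21)
(-11.31, 53.21)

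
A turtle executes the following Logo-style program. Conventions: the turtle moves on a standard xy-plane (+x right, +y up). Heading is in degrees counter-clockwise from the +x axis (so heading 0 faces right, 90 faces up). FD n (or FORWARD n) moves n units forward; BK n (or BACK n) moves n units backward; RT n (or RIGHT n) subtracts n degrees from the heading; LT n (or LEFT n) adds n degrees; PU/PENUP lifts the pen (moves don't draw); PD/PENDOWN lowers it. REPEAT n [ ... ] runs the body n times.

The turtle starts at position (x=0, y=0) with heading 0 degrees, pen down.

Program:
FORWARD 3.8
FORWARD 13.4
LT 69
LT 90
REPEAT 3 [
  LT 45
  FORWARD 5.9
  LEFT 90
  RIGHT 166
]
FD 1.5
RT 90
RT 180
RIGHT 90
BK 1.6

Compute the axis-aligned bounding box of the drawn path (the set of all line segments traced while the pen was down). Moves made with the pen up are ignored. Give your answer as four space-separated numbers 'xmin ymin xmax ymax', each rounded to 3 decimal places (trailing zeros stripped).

Answer: 0 -2.4 17.2 3.322

Derivation:
Executing turtle program step by step:
Start: pos=(0,0), heading=0, pen down
FD 3.8: (0,0) -> (3.8,0) [heading=0, draw]
FD 13.4: (3.8,0) -> (17.2,0) [heading=0, draw]
LT 69: heading 0 -> 69
LT 90: heading 69 -> 159
REPEAT 3 [
  -- iteration 1/3 --
  LT 45: heading 159 -> 204
  FD 5.9: (17.2,0) -> (11.81,-2.4) [heading=204, draw]
  LT 90: heading 204 -> 294
  RT 166: heading 294 -> 128
  -- iteration 2/3 --
  LT 45: heading 128 -> 173
  FD 5.9: (11.81,-2.4) -> (5.954,-1.681) [heading=173, draw]
  LT 90: heading 173 -> 263
  RT 166: heading 263 -> 97
  -- iteration 3/3 --
  LT 45: heading 97 -> 142
  FD 5.9: (5.954,-1.681) -> (1.305,1.952) [heading=142, draw]
  LT 90: heading 142 -> 232
  RT 166: heading 232 -> 66
]
FD 1.5: (1.305,1.952) -> (1.915,3.322) [heading=66, draw]
RT 90: heading 66 -> 336
RT 180: heading 336 -> 156
RT 90: heading 156 -> 66
BK 1.6: (1.915,3.322) -> (1.264,1.86) [heading=66, draw]
Final: pos=(1.264,1.86), heading=66, 7 segment(s) drawn

Segment endpoints: x in {0, 1.264, 1.305, 1.915, 3.8, 5.954, 11.81, 17.2}, y in {-2.4, -1.681, 0, 1.86, 1.952, 3.322}
xmin=0, ymin=-2.4, xmax=17.2, ymax=3.322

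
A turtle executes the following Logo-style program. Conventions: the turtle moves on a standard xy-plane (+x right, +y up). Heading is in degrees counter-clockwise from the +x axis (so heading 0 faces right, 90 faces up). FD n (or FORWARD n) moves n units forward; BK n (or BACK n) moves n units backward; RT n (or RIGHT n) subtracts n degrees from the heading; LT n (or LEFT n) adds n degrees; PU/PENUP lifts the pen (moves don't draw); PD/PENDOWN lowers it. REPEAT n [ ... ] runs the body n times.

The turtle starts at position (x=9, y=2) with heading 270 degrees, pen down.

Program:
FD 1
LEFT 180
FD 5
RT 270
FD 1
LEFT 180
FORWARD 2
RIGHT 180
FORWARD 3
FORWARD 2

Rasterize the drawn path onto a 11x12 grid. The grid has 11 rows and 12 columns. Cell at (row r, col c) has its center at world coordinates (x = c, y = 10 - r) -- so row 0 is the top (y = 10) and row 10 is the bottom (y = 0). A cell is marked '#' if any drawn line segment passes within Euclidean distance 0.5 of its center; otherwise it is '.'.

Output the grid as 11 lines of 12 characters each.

Segment 0: (9,2) -> (9,1)
Segment 1: (9,1) -> (9,6)
Segment 2: (9,6) -> (8,6)
Segment 3: (8,6) -> (10,6)
Segment 4: (10,6) -> (7,6)
Segment 5: (7,6) -> (5,6)

Answer: ............
............
............
............
.....######.
.........#..
.........#..
.........#..
.........#..
.........#..
............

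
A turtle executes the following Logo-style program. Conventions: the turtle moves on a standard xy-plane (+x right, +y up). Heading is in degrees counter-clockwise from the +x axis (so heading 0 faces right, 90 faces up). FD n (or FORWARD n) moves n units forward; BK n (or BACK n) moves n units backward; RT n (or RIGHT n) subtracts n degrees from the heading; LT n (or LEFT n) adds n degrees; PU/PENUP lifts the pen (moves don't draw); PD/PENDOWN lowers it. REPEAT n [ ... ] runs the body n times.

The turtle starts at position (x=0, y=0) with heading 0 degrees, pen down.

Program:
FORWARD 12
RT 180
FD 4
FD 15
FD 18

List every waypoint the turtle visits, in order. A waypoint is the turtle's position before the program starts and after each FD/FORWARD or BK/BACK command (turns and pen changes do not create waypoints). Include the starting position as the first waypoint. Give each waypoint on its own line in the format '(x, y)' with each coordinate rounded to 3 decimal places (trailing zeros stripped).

Executing turtle program step by step:
Start: pos=(0,0), heading=0, pen down
FD 12: (0,0) -> (12,0) [heading=0, draw]
RT 180: heading 0 -> 180
FD 4: (12,0) -> (8,0) [heading=180, draw]
FD 15: (8,0) -> (-7,0) [heading=180, draw]
FD 18: (-7,0) -> (-25,0) [heading=180, draw]
Final: pos=(-25,0), heading=180, 4 segment(s) drawn
Waypoints (5 total):
(0, 0)
(12, 0)
(8, 0)
(-7, 0)
(-25, 0)

Answer: (0, 0)
(12, 0)
(8, 0)
(-7, 0)
(-25, 0)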